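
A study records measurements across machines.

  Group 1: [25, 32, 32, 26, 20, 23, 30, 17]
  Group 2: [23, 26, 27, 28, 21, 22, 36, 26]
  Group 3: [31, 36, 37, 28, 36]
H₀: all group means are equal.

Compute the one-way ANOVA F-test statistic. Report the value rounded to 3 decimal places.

test statistic = 4.780

Group means [25.62, 26.12, 33.60], grand mean 27.714
SSB = Σnᵢ(x̄ᵢ−x̄)² = 228.336; SSW = ΣΣ(x−x̄ᵢ)² = 429.950
MSB = 228.336/2 = 114.1679; MSW = 429.950/18 = 23.8861
F = MSB/MSW = 4.7797
df = (2, 18)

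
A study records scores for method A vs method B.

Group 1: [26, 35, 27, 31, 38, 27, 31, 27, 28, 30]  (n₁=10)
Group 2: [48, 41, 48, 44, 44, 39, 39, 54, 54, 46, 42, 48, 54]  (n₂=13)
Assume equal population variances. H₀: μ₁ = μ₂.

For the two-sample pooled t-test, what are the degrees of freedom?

df = n₁ + n₂ − 2 = 10 + 13 − 2 = 21

degrees of freedom = 21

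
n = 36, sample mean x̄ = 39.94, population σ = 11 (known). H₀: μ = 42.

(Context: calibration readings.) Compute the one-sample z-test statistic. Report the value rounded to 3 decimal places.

test statistic = -1.124

SE = σ/√n = 11/√36 = 1.8333
z = (x̄−μ₀)/SE = (39.94−42)/1.8333 = -1.1236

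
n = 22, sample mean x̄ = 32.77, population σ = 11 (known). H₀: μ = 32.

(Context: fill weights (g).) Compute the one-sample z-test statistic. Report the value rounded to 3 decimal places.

test statistic = 0.328

SE = σ/√n = 11/√22 = 2.3452
z = (x̄−μ₀)/SE = (32.77−32)/2.3452 = 0.3283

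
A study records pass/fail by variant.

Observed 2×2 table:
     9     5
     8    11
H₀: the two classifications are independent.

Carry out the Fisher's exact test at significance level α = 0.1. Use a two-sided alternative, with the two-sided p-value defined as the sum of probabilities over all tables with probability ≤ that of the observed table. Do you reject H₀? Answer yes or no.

reject H₀: no

Margins: r₁=14, r₂=19, c₁=17, c₂=16, n=33
p_obs = C(14,9)·C(19,8)/C(33,17); sum pmf over tables with pmf ≤ p_obs
p-value (two-sided) = 0.29600
At α=0.1: p ≥ α → fail to reject H₀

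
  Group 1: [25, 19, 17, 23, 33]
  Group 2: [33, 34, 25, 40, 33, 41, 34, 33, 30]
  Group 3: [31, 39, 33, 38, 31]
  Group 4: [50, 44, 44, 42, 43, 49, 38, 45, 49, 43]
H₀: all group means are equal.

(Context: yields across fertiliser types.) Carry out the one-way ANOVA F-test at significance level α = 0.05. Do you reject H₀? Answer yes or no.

reject H₀: yes

Group means [23.40, 33.67, 34.40, 44.70], grand mean 35.828
SSB = Σnᵢ(x̄ᵢ−x̄)² = 1611.638; SSW = ΣΣ(x−x̄ᵢ)² = 522.500
MSB = 1611.638/3 = 537.2126; MSW = 522.500/25 = 20.9000
F = MSB/MSW = 25.7040
df = (3, 25)
p-value (upper-tail) = 0.00000
At α=0.05: p < α → reject H₀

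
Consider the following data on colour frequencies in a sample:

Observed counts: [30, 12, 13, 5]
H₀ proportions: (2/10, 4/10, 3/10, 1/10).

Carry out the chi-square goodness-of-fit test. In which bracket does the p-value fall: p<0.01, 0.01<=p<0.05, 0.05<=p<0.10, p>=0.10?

p-value bracket: p<0.01

n = 60; E_i = n·p_i = [12.00, 24.00, 18.00, 6.00]
χ² = (30−12.00)²/12.00 + (12−24.00)²/24.00 + (13−18.00)²/18.00 + (5−6.00)²/6.00 = 34.5556
df = 3
p-value (upper-tail) = 0.00000
→ bracket: p<0.01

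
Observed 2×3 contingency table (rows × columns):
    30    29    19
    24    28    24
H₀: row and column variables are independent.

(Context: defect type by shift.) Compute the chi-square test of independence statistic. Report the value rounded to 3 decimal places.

Row totals [78, 76], col totals [54, 57, 43], n=154
χ² = (30−27.35)²/27.35 + (29−28.87)²/28.87 + (19−21.78)²/21.78 + (24−26.65)²/26.65 + (28−28.13)²/28.13 + (24−21.22)²/21.22 = 1.2398
df = 2

test statistic = 1.240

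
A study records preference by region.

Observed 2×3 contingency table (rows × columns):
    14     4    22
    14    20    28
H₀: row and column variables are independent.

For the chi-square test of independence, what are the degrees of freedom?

degrees of freedom = 2

df = (r−1)(c−1) = (2−1)·(3−1) = 2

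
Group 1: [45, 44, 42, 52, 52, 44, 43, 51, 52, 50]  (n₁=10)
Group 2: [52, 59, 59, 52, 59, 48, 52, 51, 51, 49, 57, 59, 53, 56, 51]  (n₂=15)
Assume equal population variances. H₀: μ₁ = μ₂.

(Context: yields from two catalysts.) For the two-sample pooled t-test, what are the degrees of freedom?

df = n₁ + n₂ − 2 = 10 + 15 − 2 = 23

degrees of freedom = 23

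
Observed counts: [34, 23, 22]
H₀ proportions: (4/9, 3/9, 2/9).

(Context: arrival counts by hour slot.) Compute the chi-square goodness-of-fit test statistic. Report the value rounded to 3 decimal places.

n = 79; E_i = n·p_i = [35.11, 26.33, 17.56]
χ² = (34−35.11)²/35.11 + (23−26.33)²/26.33 + (22−17.56)²/17.56 = 1.5823
df = 2

test statistic = 1.582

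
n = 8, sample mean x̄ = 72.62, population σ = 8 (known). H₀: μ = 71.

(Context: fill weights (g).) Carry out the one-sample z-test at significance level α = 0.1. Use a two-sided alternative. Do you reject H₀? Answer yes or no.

reject H₀: no

SE = σ/√n = 8/√8 = 2.8284
z = (x̄−μ₀)/SE = (72.62−71)/2.8284 = 0.5728
p-value (two-sided) = 0.56681
At α=0.1: p ≥ α → fail to reject H₀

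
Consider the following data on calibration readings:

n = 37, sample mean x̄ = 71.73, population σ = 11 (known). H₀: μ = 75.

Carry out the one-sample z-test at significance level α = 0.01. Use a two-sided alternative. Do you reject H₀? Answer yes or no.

SE = σ/√n = 11/√37 = 1.8084
z = (x̄−μ₀)/SE = (71.73−75)/1.8084 = -1.8082
p-value (two-sided) = 0.07057
At α=0.01: p ≥ α → fail to reject H₀

reject H₀: no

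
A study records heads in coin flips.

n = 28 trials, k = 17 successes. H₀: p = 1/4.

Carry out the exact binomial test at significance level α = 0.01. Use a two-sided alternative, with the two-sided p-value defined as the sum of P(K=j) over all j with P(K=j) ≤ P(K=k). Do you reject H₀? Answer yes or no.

Exact binomial: n=28, k=17, p₀=1/4=0.2500
P(X=j) = C(n,j)·p₀^j·(1−p₀)^(n−j); p = Σ P(X=j) over j with P(X=j) ≤ P(X=17)
p-value (two-sided) = 0.00007
At α=0.01: p < α → reject H₀

reject H₀: yes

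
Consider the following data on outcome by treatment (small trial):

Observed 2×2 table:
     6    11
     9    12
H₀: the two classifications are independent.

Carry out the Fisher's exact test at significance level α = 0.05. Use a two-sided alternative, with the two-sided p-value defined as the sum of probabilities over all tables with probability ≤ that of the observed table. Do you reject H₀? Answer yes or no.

Margins: r₁=17, r₂=21, c₁=15, c₂=23, n=38
p_obs = C(17,6)·C(21,9)/C(38,15); sum pmf over tables with pmf ≤ p_obs
p-value (two-sided) = 0.74421
At α=0.05: p ≥ α → fail to reject H₀

reject H₀: no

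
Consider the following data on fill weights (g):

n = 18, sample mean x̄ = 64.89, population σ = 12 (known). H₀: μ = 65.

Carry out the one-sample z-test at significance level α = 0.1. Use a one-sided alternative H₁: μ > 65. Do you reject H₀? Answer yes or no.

reject H₀: no

SE = σ/√n = 12/√18 = 2.8284
z = (x̄−μ₀)/SE = (64.89−65)/2.8284 = -0.0389
p-value (one-sided, H₁ greater) = 0.51551
At α=0.1: p ≥ α → fail to reject H₀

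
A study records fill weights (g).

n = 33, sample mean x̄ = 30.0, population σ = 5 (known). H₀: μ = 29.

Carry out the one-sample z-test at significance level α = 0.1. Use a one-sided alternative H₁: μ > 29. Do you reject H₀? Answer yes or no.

SE = σ/√n = 5/√33 = 0.8704
z = (x̄−μ₀)/SE = (30.0−29)/0.8704 = 1.1489
p-value (one-sided, H₁ greater) = 0.12530
At α=0.1: p ≥ α → fail to reject H₀

reject H₀: no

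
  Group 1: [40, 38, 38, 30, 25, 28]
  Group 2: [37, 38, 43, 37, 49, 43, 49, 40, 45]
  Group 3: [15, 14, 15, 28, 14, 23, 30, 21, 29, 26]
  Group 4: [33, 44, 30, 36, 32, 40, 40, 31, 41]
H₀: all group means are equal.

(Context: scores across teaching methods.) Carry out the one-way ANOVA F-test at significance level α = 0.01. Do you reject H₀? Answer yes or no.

Group means [33.17, 42.33, 21.50, 36.33], grand mean 33.000
SSB = Σnᵢ(x̄ᵢ−x̄)² = 2206.667; SSW = ΣΣ(x−x̄ᵢ)² = 971.333
MSB = 2206.667/3 = 735.5556; MSW = 971.333/30 = 32.3778
F = MSB/MSW = 22.7179
df = (3, 30)
p-value (upper-tail) = 0.00000
At α=0.01: p < α → reject H₀

reject H₀: yes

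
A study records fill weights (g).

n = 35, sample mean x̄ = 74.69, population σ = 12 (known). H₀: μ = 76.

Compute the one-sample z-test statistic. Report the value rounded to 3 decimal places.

SE = σ/√n = 12/√35 = 2.0284
z = (x̄−μ₀)/SE = (74.69−76)/2.0284 = -0.6458

test statistic = -0.646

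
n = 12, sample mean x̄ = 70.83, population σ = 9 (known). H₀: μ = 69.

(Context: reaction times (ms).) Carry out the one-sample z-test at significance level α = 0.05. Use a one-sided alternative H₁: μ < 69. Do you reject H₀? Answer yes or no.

reject H₀: no

SE = σ/√n = 9/√12 = 2.5981
z = (x̄−μ₀)/SE = (70.83−69)/2.5981 = 0.7044
p-value (one-sided, H₁ less) = 0.75940
At α=0.05: p ≥ α → fail to reject H₀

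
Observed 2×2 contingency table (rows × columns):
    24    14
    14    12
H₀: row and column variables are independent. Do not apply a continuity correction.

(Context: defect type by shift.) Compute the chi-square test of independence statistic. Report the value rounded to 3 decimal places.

test statistic = 0.555

Row totals [38, 26], col totals [38, 26], n=64
χ² = (24−22.56)²/22.56 + (14−15.44)²/15.44 + (14−15.44)²/15.44 + (12−10.56)²/10.56 = 0.5549
df = 1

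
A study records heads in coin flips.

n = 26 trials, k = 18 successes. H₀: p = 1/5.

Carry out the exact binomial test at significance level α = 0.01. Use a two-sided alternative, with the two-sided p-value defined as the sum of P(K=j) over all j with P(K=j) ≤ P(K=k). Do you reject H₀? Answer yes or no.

reject H₀: yes

Exact binomial: n=26, k=18, p₀=1/5=0.2000
P(X=j) = C(n,j)·p₀^j·(1−p₀)^(n−j); p = Σ P(X=j) over j with P(X=j) ≤ P(X=18)
p-value (two-sided) = 0.00000
At α=0.01: p < α → reject H₀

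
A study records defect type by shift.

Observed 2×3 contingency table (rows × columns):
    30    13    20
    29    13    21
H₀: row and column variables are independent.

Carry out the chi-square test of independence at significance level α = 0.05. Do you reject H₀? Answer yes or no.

Row totals [63, 63], col totals [59, 26, 41], n=126
χ² = (30−29.50)²/29.50 + (13−13.00)²/13.00 + (20−20.50)²/20.50 + (29−29.50)²/29.50 + (13−13.00)²/13.00 + (21−20.50)²/20.50 = 0.0413
df = 2
p-value (upper-tail) = 0.97954
At α=0.05: p ≥ α → fail to reject H₀

reject H₀: no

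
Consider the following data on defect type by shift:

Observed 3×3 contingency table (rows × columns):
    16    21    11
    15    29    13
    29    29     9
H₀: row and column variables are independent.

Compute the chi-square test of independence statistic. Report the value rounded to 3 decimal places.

test statistic = 4.937

Row totals [48, 57, 67], col totals [60, 79, 33], n=172
χ² = (16−16.74)²/16.74 + (21−22.05)²/22.05 + (11−9.21)²/9.21 + (15−19.88)²/19.88 + (29−26.18)²/26.18 + (13−10.94)²/10.94 + (29−23.37)²/23.37 + (29−30.77)²/30.77 + (9−12.85)²/12.85 = 4.9369
df = 4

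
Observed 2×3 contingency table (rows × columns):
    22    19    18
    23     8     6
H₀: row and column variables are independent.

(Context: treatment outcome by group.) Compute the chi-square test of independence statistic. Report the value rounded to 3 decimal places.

test statistic = 5.765

Row totals [59, 37], col totals [45, 27, 24], n=96
χ² = (22−27.66)²/27.66 + (19−16.59)²/16.59 + (18−14.75)²/14.75 + (23−17.34)²/17.34 + (8−10.41)²/10.41 + (6−9.25)²/9.25 = 5.7648
df = 2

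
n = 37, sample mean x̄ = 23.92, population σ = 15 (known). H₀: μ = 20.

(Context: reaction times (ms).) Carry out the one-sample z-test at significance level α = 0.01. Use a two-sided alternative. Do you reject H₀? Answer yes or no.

SE = σ/√n = 15/√37 = 2.4660
z = (x̄−μ₀)/SE = (23.92−20)/2.4660 = 1.5896
p-value (two-sided) = 0.11192
At α=0.01: p ≥ α → fail to reject H₀

reject H₀: no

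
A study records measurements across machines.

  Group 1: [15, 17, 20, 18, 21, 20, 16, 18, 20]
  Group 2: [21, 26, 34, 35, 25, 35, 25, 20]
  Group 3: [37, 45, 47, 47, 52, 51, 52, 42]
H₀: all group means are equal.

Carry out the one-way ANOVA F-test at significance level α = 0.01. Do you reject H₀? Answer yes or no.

reject H₀: yes

Group means [18.33, 27.62, 46.62], grand mean 30.360
SSB = Σnᵢ(x̄ᵢ−x̄)² = 3478.010; SSW = ΣΣ(x−x̄ᵢ)² = 495.750
MSB = 3478.010/2 = 1739.0050; MSW = 495.750/22 = 22.5341
F = MSB/MSW = 77.1722
df = (2, 22)
p-value (upper-tail) = 0.00000
At α=0.01: p < α → reject H₀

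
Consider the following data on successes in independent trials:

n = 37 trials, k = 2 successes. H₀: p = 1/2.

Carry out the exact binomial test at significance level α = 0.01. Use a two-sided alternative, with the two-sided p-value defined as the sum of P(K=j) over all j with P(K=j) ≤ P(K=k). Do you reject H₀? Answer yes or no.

reject H₀: yes

Exact binomial: n=37, k=2, p₀=1/2=0.5000
P(X=j) = C(n,j)·p₀^j·(1−p₀)^(n−j); p = Σ P(X=j) over j with P(X=j) ≤ P(X=2)
p-value (two-sided) = 0.00000
At α=0.01: p < α → reject H₀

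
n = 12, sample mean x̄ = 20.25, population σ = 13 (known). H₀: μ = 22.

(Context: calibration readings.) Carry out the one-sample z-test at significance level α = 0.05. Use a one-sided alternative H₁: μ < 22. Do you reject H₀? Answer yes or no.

reject H₀: no

SE = σ/√n = 13/√12 = 3.7528
z = (x̄−μ₀)/SE = (20.25−22)/3.7528 = -0.4663
p-value (one-sided, H₁ less) = 0.32049
At α=0.05: p ≥ α → fail to reject H₀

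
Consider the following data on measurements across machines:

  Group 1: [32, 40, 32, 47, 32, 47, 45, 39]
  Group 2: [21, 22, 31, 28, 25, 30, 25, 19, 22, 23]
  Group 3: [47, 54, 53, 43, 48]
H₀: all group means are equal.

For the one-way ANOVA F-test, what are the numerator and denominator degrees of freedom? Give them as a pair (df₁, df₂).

degrees of freedom = [2, 20]

k = 3 groups, N = 23 total
df = (k−1, N−k) = (3−1, 23−3) = (2, 20)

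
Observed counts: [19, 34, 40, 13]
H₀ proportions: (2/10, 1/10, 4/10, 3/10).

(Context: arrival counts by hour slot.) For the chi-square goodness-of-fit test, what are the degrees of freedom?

degrees of freedom = 3

df = k − 1 = 4 − 1 = 3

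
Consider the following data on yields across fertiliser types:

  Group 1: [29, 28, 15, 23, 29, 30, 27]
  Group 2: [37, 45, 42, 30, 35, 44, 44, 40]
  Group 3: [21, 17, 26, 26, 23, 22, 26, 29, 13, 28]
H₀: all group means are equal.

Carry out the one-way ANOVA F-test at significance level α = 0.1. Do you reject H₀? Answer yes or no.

reject H₀: yes

Group means [25.86, 39.62, 23.10], grand mean 29.160
SSB = Σnᵢ(x̄ᵢ−x̄)² = 1319.728; SSW = ΣΣ(x−x̄ᵢ)² = 591.632
MSB = 1319.728/2 = 659.8639; MSW = 591.632/22 = 26.8924
F = MSB/MSW = 24.5372
df = (2, 22)
p-value (upper-tail) = 0.00000
At α=0.1: p < α → reject H₀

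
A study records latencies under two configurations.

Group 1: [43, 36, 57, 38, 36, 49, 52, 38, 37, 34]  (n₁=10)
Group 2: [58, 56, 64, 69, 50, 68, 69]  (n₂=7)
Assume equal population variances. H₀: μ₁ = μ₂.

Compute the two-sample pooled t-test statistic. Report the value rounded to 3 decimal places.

test statistic = -5.234

x̄₁=42.000, s₁=7.944, n₁=10
x̄₂=62.000, s₂=7.461, n₂=7
s_p² = [9·7.944² + 6·7.461²]/15 = 60.1333
SE = √(s_p²·(1/10+1/7)) = 3.8215
t = (42.000−62.000)/3.8215 = -5.2336
df = 15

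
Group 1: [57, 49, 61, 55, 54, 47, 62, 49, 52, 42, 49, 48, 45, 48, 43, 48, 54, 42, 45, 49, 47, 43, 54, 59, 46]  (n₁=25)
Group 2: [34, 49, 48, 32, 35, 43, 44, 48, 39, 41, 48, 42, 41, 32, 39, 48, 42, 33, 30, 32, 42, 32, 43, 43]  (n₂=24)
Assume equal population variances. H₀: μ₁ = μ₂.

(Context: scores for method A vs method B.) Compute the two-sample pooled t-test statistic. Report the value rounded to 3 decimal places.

test statistic = 5.841

x̄₁=49.920, s₁=5.766, n₁=25
x̄₂=40.000, s₂=6.122, n₂=24
s_p² = [24·5.766² + 23·6.122²]/47 = 35.3157
SE = √(s_p²·(1/25+1/24)) = 1.6983
t = (49.920−40.000)/1.6983 = 5.8412
df = 47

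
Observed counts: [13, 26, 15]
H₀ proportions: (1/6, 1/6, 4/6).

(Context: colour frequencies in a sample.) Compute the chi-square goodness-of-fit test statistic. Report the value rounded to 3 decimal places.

test statistic = 46.139

n = 54; E_i = n·p_i = [9.00, 9.00, 36.00]
χ² = (13−9.00)²/9.00 + (26−9.00)²/9.00 + (15−36.00)²/36.00 = 46.1389
df = 2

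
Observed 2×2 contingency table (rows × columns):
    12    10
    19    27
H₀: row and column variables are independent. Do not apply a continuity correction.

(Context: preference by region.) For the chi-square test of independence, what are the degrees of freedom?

df = (r−1)(c−1) = (2−1)·(2−1) = 1

degrees of freedom = 1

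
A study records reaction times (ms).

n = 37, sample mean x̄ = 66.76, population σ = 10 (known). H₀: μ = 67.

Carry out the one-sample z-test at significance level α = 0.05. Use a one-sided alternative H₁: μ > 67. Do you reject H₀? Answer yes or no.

reject H₀: no

SE = σ/√n = 10/√37 = 1.6440
z = (x̄−μ₀)/SE = (66.76−67)/1.6440 = -0.1460
p-value (one-sided, H₁ greater) = 0.55803
At α=0.05: p ≥ α → fail to reject H₀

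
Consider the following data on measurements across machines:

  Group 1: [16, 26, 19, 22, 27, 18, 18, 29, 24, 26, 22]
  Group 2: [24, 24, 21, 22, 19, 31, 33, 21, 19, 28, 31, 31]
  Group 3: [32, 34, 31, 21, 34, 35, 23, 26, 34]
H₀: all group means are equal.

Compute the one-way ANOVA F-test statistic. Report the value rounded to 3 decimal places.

Group means [22.45, 25.33, 30.00], grand mean 25.656
SSB = Σnᵢ(x̄ᵢ−x̄)² = 283.825; SSW = ΣΣ(x−x̄ᵢ)² = 703.394
MSB = 283.825/2 = 141.9124; MSW = 703.394/29 = 24.2550
F = MSB/MSW = 5.8509
df = (2, 29)

test statistic = 5.851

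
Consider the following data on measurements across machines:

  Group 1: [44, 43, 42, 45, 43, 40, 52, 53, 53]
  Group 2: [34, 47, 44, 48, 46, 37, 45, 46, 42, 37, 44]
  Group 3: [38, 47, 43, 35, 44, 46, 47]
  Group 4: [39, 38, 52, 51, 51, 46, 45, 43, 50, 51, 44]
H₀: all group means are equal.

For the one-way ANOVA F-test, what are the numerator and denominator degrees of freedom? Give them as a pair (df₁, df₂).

k = 4 groups, N = 38 total
df = (k−1, N−k) = (4−1, 38−4) = (3, 34)

degrees of freedom = [3, 34]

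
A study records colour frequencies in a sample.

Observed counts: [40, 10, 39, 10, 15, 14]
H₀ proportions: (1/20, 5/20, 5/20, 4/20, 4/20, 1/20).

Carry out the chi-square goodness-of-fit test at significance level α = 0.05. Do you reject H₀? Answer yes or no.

reject H₀: yes

n = 128; E_i = n·p_i = [6.40, 32.00, 32.00, 25.60, 25.60, 6.40]
χ² = (40−6.40)²/6.40 + (10−32.00)²/32.00 + (39−32.00)²/32.00 + (10−25.60)²/25.60 + (15−25.60)²/25.60 + (14−6.40)²/6.40 = 215.9766
df = 5
p-value (upper-tail) = 0.00000
At α=0.05: p < α → reject H₀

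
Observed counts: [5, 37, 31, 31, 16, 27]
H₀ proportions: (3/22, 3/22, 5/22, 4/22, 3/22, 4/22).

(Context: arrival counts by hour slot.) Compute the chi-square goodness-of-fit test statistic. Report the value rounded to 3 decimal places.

test statistic = 27.309

n = 147; E_i = n·p_i = [20.05, 20.05, 33.41, 26.73, 20.05, 26.73]
χ² = (5−20.05)²/20.05 + (37−20.05)²/20.05 + (31−33.41)²/33.41 + (31−26.73)²/26.73 + (16−20.05)²/20.05 + (27−26.73)²/26.73 = 27.3088
df = 5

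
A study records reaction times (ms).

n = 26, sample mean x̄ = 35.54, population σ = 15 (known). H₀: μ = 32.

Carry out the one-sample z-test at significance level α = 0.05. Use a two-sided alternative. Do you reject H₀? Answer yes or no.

reject H₀: no

SE = σ/√n = 15/√26 = 2.9417
z = (x̄−μ₀)/SE = (35.54−32)/2.9417 = 1.2034
p-value (two-sided) = 0.22883
At α=0.05: p ≥ α → fail to reject H₀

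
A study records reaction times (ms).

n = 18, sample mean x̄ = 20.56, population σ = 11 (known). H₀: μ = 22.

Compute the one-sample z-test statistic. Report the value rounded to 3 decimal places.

SE = σ/√n = 11/√18 = 2.5927
z = (x̄−μ₀)/SE = (20.56−22)/2.5927 = -0.5554

test statistic = -0.555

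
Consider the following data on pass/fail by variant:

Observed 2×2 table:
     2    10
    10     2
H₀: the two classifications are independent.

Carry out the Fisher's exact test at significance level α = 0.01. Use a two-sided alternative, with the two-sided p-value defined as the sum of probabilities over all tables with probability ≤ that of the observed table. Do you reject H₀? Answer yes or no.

reject H₀: yes

Margins: r₁=12, r₂=12, c₁=12, c₂=12, n=24
p_obs = C(12,2)·C(12,10)/C(24,12); sum pmf over tables with pmf ≤ p_obs
p-value (two-sided) = 0.00333
At α=0.01: p < α → reject H₀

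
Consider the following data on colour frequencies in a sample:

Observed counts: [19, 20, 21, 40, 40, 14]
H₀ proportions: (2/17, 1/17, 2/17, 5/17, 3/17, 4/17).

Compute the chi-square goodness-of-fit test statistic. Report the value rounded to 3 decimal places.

n = 154; E_i = n·p_i = [18.12, 9.06, 18.12, 45.29, 27.18, 36.24]
χ² = (19−18.12)²/18.12 + (20−9.06)²/9.06 + (21−18.12)²/18.12 + (40−45.29)²/45.29 + (40−27.18)²/27.18 + (14−36.24)²/36.24 = 34.0303
df = 5

test statistic = 34.030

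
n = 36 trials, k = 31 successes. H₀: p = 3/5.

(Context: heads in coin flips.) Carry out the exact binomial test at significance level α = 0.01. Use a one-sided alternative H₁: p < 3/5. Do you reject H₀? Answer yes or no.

reject H₀: no

Exact binomial: n=36, k=31, p₀=3/5=0.6000
P(X≤31) from Σ C(n,i)·p₀^i·(1−p₀)^(n−i)
p-value (one-sided, H₁ less) = 0.99986
At α=0.01: p ≥ α → fail to reject H₀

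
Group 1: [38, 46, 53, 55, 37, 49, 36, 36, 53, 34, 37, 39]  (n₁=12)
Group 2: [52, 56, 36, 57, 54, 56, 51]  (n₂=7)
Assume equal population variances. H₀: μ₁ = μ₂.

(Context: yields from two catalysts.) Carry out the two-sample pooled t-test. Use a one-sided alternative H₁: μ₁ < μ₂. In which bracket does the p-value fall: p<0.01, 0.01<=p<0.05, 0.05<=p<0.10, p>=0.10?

x̄₁=42.750, s₁=7.864, n₁=12
x̄₂=51.714, s₂=7.274, n₂=7
s_p² = [11·7.864² + 6·7.274²]/17 = 58.6870
SE = √(s_p²·(1/12+1/7)) = 3.6434
t = (42.750−51.714)/3.6434 = -2.4604
df = 17
p-value (one-sided, H₁ less) = 0.01244
→ bracket: 0.01<=p<0.05

p-value bracket: 0.01<=p<0.05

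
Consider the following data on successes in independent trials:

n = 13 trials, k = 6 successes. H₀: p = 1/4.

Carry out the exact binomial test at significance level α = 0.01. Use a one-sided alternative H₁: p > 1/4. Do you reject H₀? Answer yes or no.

reject H₀: no

Exact binomial: n=13, k=6, p₀=1/4=0.2500
P(X≥6) from Σ C(n,i)·p₀^i·(1−p₀)^(n−i)
p-value (one-sided, H₁ greater) = 0.08021
At α=0.01: p ≥ α → fail to reject H₀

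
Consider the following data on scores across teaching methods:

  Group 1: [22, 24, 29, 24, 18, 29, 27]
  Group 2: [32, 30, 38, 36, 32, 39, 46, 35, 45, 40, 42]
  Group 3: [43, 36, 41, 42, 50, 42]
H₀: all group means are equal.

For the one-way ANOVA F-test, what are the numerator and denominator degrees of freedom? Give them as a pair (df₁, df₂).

degrees of freedom = [2, 21]

k = 3 groups, N = 24 total
df = (k−1, N−k) = (3−1, 24−3) = (2, 21)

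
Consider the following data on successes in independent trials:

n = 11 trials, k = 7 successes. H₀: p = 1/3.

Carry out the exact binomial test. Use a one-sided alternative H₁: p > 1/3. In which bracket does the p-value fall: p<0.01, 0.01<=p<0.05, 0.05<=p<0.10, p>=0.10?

p-value bracket: 0.01<=p<0.05

Exact binomial: n=11, k=7, p₀=1/3=0.3333
P(X≥7) from Σ C(n,i)·p₀^i·(1−p₀)^(n−i)
p-value (one-sided, H₁ greater) = 0.03863
→ bracket: 0.01<=p<0.05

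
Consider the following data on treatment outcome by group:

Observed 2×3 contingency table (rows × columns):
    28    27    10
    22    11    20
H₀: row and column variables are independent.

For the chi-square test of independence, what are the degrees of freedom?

df = (r−1)(c−1) = (2−1)·(3−1) = 2

degrees of freedom = 2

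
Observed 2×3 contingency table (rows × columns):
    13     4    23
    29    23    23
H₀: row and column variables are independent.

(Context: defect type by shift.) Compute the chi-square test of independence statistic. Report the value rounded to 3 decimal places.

test statistic = 9.713

Row totals [40, 75], col totals [42, 27, 46], n=115
χ² = (13−14.61)²/14.61 + (4−9.39)²/9.39 + (23−16.00)²/16.00 + (29−27.39)²/27.39 + (23−17.61)²/17.61 + (23−30.00)²/30.00 = 9.7131
df = 2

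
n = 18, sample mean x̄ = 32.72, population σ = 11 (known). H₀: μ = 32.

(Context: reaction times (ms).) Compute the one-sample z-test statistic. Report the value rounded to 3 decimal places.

SE = σ/√n = 11/√18 = 2.5927
z = (x̄−μ₀)/SE = (32.72−32)/2.5927 = 0.2777

test statistic = 0.278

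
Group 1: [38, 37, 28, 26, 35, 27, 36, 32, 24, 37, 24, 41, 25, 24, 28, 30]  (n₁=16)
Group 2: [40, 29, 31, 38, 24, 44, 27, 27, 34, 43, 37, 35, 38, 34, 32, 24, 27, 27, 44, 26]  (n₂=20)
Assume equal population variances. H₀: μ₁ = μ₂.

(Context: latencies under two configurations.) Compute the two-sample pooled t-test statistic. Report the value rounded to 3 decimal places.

test statistic = -1.091

x̄₁=30.750, s₁=5.802, n₁=16
x̄₂=33.050, s₂=6.645, n₂=20
s_p² = [15·5.802² + 19·6.645²]/34 = 39.5279
SE = √(s_p²·(1/16+1/20)) = 2.1088
t = (30.750−33.050)/2.1088 = -1.0907
df = 34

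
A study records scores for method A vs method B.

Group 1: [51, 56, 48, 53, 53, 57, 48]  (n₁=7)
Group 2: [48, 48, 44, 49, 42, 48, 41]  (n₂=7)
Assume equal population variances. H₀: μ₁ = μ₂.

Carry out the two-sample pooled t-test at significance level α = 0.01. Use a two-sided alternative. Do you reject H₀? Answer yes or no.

x̄₁=52.286, s₁=3.546, n₁=7
x̄₂=45.714, s₂=3.302, n₂=7
s_p² = [6·3.546² + 6·3.302²]/12 = 11.7381
SE = √(s_p²·(1/7+1/7)) = 1.8313
t = (52.286−45.714)/1.8313 = 3.5884
df = 12
p-value (two-sided) = 0.00372
At α=0.01: p < α → reject H₀

reject H₀: yes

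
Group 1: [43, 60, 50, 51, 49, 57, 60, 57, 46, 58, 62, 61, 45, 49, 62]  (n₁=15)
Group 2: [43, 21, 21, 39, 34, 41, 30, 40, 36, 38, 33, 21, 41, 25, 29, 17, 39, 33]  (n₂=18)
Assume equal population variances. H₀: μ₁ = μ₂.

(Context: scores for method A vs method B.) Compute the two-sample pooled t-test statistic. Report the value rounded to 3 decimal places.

x̄₁=54.000, s₁=6.676, n₁=15
x̄₂=32.278, s₂=8.231, n₂=18
s_p² = [14·6.676² + 17·8.231²]/31 = 57.2778
SE = √(s_p²·(1/15+1/18)) = 2.6459
t = (54.000−32.278)/2.6459 = 8.2099
df = 31

test statistic = 8.210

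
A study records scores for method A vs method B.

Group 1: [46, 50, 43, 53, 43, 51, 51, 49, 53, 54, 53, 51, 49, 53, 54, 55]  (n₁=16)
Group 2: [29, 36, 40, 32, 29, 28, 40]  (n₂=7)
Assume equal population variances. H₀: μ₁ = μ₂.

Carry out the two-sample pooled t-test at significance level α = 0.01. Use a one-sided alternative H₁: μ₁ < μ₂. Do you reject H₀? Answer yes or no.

x̄₁=50.500, s₁=3.724, n₁=16
x̄₂=33.429, s₂=5.224, n₂=7
s_p² = [15·3.724² + 6·5.224²]/21 = 17.7007
SE = √(s_p²·(1/16+1/7)) = 1.9066
t = (50.500−33.429)/1.9066 = 8.9541
df = 21
p-value (one-sided, H₁ less) = 1.00000
At α=0.01: p ≥ α → fail to reject H₀

reject H₀: no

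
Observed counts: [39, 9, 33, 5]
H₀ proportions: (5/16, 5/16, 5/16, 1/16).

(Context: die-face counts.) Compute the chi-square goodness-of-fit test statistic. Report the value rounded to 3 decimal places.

n = 86; E_i = n·p_i = [26.88, 26.88, 26.88, 5.38]
χ² = (39−26.88)²/26.88 + (9−26.88)²/26.88 + (33−26.88)²/26.88 + (5−5.38)²/5.38 = 18.7814
df = 3

test statistic = 18.781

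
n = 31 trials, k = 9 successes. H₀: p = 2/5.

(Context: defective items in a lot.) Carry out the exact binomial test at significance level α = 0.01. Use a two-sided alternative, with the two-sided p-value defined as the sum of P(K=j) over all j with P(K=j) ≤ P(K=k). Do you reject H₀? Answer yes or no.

reject H₀: no

Exact binomial: n=31, k=9, p₀=2/5=0.4000
P(X=j) = C(n,j)·p₀^j·(1−p₀)^(n−j); p = Σ P(X=j) over j with P(X=j) ≤ P(X=9)
p-value (two-sided) = 0.27176
At α=0.01: p ≥ α → fail to reject H₀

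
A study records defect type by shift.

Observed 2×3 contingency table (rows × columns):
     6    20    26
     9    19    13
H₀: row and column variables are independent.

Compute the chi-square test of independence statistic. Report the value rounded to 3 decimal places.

Row totals [52, 41], col totals [15, 39, 39], n=93
χ² = (6−8.39)²/8.39 + (20−21.81)²/21.81 + (26−21.81)²/21.81 + (9−6.61)²/6.61 + (19−17.19)²/17.19 + (13−17.19)²/17.19 = 3.7098
df = 2

test statistic = 3.710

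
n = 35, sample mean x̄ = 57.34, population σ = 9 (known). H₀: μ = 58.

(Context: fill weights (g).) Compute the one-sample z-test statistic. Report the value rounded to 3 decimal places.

SE = σ/√n = 9/√35 = 1.5213
z = (x̄−μ₀)/SE = (57.34−58)/1.5213 = -0.4338

test statistic = -0.434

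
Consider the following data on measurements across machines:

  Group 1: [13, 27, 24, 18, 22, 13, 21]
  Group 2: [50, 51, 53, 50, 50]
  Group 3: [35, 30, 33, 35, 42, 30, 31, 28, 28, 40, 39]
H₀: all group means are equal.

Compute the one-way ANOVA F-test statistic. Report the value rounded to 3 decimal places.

Group means [19.71, 50.80, 33.73], grand mean 33.174
SSB = Σnᵢ(x̄ᵢ−x̄)² = 2824.894; SSW = ΣΣ(x−x̄ᵢ)² = 418.410
MSB = 2824.894/2 = 1412.4470; MSW = 418.410/20 = 20.9205
F = MSB/MSW = 67.5149
df = (2, 20)

test statistic = 67.515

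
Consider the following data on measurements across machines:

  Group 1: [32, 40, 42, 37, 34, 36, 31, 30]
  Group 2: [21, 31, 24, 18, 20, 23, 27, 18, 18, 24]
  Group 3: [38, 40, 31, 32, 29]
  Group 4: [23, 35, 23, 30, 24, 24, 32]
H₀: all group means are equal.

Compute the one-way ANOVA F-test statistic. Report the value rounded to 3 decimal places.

Group means [35.25, 22.40, 34.00, 27.29], grand mean 28.900
SSB = Σnᵢ(x̄ᵢ−x̄)² = 893.371; SSW = ΣΣ(x−x̄ᵢ)² = 533.329
MSB = 893.371/3 = 297.7905; MSW = 533.329/26 = 20.5126
F = MSB/MSW = 14.5174
df = (3, 26)

test statistic = 14.517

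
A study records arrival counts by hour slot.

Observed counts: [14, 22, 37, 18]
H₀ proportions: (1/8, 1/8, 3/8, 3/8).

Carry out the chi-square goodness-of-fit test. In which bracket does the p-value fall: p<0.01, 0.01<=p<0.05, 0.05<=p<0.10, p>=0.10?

p-value bracket: p<0.01

n = 91; E_i = n·p_i = [11.38, 11.38, 34.12, 34.12]
χ² = (14−11.38)²/11.38 + (22−11.38)²/11.38 + (37−34.12)²/34.12 + (18−34.12)²/34.12 = 18.3919
df = 3
p-value (upper-tail) = 0.00037
→ bracket: p<0.01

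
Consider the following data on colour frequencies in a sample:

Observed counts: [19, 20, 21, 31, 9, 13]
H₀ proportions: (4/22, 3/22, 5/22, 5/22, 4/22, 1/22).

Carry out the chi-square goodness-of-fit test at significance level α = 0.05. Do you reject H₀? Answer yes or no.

reject H₀: yes

n = 113; E_i = n·p_i = [20.55, 15.41, 25.68, 25.68, 20.55, 5.14]
χ² = (19−20.55)²/20.55 + (20−15.41)²/15.41 + (21−25.68)²/25.68 + (31−25.68)²/25.68 + (9−20.55)²/20.55 + (13−5.14)²/5.14 = 21.9658
df = 5
p-value (upper-tail) = 0.00053
At α=0.05: p < α → reject H₀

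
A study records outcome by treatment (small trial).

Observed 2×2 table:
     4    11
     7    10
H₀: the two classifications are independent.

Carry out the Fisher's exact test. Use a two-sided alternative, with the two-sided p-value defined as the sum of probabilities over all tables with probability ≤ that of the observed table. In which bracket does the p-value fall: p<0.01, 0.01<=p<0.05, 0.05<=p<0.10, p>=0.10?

p-value bracket: p>=0.10

Margins: r₁=15, r₂=17, c₁=11, c₂=21, n=32
p_obs = C(15,4)·C(17,7)/C(32,11); sum pmf over tables with pmf ≤ p_obs
p-value (two-sided) = 0.47191
→ bracket: p>=0.10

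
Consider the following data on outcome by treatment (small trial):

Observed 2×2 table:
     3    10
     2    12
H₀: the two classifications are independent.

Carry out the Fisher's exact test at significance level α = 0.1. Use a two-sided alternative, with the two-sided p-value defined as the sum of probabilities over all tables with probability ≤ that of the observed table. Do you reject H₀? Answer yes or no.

reject H₀: no

Margins: r₁=13, r₂=14, c₁=5, c₂=22, n=27
p_obs = C(13,3)·C(14,2)/C(27,5); sum pmf over tables with pmf ≤ p_obs
p-value (two-sided) = 0.64831
At α=0.1: p ≥ α → fail to reject H₀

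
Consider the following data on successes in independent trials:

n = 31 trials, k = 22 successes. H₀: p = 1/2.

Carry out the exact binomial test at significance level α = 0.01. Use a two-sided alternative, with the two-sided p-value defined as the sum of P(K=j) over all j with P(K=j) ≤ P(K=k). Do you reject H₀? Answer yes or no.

Exact binomial: n=31, k=22, p₀=1/2=0.5000
P(X=j) = C(n,j)·p₀^j·(1−p₀)^(n−j); p = Σ P(X=j) over j with P(X=j) ≤ P(X=22)
p-value (two-sided) = 0.02945
At α=0.01: p ≥ α → fail to reject H₀

reject H₀: no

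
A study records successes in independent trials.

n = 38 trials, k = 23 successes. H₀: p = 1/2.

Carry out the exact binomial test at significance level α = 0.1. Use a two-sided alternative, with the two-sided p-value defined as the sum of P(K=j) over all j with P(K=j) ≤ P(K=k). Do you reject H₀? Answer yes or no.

reject H₀: no

Exact binomial: n=38, k=23, p₀=1/2=0.5000
P(X=j) = C(n,j)·p₀^j·(1−p₀)^(n−j); p = Σ P(X=j) over j with P(X=j) ≤ P(X=23)
p-value (two-sided) = 0.25588
At α=0.1: p ≥ α → fail to reject H₀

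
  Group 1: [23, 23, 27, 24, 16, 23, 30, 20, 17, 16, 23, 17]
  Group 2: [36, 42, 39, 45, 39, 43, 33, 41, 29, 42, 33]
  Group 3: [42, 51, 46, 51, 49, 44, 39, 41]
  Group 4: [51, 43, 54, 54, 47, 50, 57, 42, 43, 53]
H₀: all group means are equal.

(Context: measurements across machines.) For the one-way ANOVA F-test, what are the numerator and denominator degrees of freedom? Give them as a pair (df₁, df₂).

degrees of freedom = [3, 37]

k = 4 groups, N = 41 total
df = (k−1, N−k) = (4−1, 41−4) = (3, 37)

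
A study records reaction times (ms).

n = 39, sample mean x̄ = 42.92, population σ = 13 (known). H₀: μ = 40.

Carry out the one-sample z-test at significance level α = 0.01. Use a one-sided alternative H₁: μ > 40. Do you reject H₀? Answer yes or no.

reject H₀: no

SE = σ/√n = 13/√39 = 2.0817
z = (x̄−μ₀)/SE = (42.92−40)/2.0817 = 1.4027
p-value (one-sided, H₁ greater) = 0.08035
At α=0.01: p ≥ α → fail to reject H₀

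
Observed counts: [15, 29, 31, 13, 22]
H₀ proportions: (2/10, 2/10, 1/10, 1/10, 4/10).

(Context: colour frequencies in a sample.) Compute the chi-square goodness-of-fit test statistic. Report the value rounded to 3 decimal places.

n = 110; E_i = n·p_i = [22.00, 22.00, 11.00, 11.00, 44.00]
χ² = (15−22.00)²/22.00 + (29−22.00)²/22.00 + (31−11.00)²/11.00 + (13−11.00)²/11.00 + (22−44.00)²/44.00 = 52.1818
df = 4

test statistic = 52.182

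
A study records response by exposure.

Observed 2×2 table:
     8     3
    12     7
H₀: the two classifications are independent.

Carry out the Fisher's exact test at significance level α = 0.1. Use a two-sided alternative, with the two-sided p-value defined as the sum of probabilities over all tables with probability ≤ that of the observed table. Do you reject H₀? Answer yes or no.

Margins: r₁=11, r₂=19, c₁=20, c₂=10, n=30
p_obs = C(11,8)·C(19,12)/C(30,20); sum pmf over tables with pmf ≤ p_obs
p-value (two-sided) = 0.70200
At α=0.1: p ≥ α → fail to reject H₀

reject H₀: no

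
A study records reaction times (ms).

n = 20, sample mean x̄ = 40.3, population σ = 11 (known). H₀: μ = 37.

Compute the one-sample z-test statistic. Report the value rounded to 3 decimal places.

SE = σ/√n = 11/√20 = 2.4597
z = (x̄−μ₀)/SE = (40.3−37)/2.4597 = 1.3416

test statistic = 1.342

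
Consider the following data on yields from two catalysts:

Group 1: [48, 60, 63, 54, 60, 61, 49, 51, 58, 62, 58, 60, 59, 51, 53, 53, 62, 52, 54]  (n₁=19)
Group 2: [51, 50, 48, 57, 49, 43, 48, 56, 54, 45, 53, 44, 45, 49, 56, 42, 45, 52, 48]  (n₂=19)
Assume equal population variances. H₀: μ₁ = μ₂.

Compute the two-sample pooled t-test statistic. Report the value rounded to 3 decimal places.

test statistic = 4.599

x̄₁=56.211, s₁=4.803, n₁=19
x̄₂=49.211, s₂=4.577, n₂=19
s_p² = [18·4.803² + 18·4.577²]/36 = 22.0088
SE = √(s_p²·(1/19+1/19)) = 1.5221
t = (56.211−49.211)/1.5221 = 4.5990
df = 36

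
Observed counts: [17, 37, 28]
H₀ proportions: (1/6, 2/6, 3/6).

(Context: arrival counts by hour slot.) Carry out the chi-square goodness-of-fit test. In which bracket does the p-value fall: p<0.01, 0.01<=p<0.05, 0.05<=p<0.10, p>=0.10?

n = 82; E_i = n·p_i = [13.67, 27.33, 41.00]
χ² = (17−13.67)²/13.67 + (37−27.33)²/27.33 + (28−41.00)²/41.00 = 8.3537
df = 2
p-value (upper-tail) = 0.01535
→ bracket: 0.01<=p<0.05

p-value bracket: 0.01<=p<0.05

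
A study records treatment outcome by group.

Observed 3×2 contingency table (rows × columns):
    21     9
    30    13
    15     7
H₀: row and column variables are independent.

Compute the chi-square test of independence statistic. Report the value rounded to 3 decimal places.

test statistic = 0.023

Row totals [30, 43, 22], col totals [66, 29], n=95
χ² = (21−20.84)²/20.84 + (9−9.16)²/9.16 + (30−29.87)²/29.87 + (13−13.13)²/13.13 + (15−15.28)²/15.28 + (7−6.72)²/6.72 = 0.0230
df = 2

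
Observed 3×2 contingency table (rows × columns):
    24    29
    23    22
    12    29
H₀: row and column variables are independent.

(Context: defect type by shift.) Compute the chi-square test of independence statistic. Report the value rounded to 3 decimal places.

Row totals [53, 45, 41], col totals [59, 80], n=139
χ² = (24−22.50)²/22.50 + (29−30.50)²/30.50 + (23−19.10)²/19.10 + (22−25.90)²/25.90 + (12−17.40)²/17.40 + (29−23.60)²/23.60 = 4.4721
df = 2

test statistic = 4.472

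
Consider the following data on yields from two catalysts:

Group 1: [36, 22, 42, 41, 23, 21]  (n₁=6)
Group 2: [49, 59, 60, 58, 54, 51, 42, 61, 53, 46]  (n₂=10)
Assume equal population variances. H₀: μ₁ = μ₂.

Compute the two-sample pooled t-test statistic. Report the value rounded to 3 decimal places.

x̄₁=30.833, s₁=9.908, n₁=6
x̄₂=53.300, s₂=6.360, n₂=10
s_p² = [5·9.908² + 9·6.360²]/14 = 61.0667
SE = √(s_p²·(1/6+1/10)) = 4.0354
t = (30.833−53.300)/4.0354 = -5.5674
df = 14

test statistic = -5.567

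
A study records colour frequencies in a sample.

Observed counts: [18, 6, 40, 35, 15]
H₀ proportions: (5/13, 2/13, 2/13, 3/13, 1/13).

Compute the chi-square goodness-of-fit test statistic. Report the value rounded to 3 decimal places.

test statistic = 58.892

n = 114; E_i = n·p_i = [43.85, 17.54, 17.54, 26.31, 8.77]
χ² = (18−43.85)²/43.85 + (6−17.54)²/17.54 + (40−17.54)²/17.54 + (35−26.31)²/26.31 + (15−8.77)²/8.77 = 58.8924
df = 4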